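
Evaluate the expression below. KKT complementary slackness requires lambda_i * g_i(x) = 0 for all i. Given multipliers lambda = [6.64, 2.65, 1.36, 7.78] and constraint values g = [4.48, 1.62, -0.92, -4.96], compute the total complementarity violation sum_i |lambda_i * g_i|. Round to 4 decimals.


KKT complementary slackness check:
lambda_1 * g_1 = 6.64 * 4.48 = 29.7472
lambda_2 * g_2 = 2.65 * 1.62 = 4.293
lambda_3 * g_3 = 1.36 * -0.92 = -1.2512
lambda_4 * g_4 = 7.78 * -4.96 = -38.5888
Total violation = 29.7472 + 4.293 + 1.2512 + 38.5888 = 73.8802


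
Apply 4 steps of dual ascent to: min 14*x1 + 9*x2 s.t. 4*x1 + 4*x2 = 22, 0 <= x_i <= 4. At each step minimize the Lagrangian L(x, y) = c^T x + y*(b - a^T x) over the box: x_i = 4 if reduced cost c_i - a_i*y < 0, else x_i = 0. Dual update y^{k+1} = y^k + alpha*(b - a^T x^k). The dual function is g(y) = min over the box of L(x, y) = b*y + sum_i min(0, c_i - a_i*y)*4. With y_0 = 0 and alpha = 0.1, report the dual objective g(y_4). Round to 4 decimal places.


Dual ascent for LP: min 14*x1 + 9*x2, 4*x1 + 4*x2 = 22, 0 <= x_i <= 4
Step 1: y^k = 0.0, reduced costs: (14.0, 9.0)
  x^k = (0.0, 0.0), subgradient = b - a^T x = 22.0
  y^{k+1} = 0.0 + 0.1*22.0 = 2.2
Step 2: y^k = 2.2, reduced costs: (5.2, 0.2)
  x^k = (0.0, 0.0), subgradient = b - a^T x = 22.0
  y^{k+1} = 2.2 + 0.1*22.0 = 4.4
Step 3: y^k = 4.4, reduced costs: (-3.6, -8.6)
  x^k = (4.0, 4.0), subgradient = b - a^T x = -10.0
  y^{k+1} = 4.4 + 0.1*-10.0 = 3.4
Step 4: y^k = 3.4, reduced costs: (0.4, -4.6)
  x^k = (0.0, 4.0), subgradient = b - a^T x = 6.0
  y^{k+1} = 3.4 + 0.1*6.0 = 4.0
Dual objective at y_4 = 4.0: reduced costs (-2.0, -7.0), box minimizer x = (4.0, 4.0)
g(y_4) = b*y + (c1 - a1*y)*x1 + (c2 - a2*y)*x2 = 22*4.0 + (-2.0)*4.0 + (-7.0)*4.0 = 88.0 - 8.0 - 28.0 = 52.0


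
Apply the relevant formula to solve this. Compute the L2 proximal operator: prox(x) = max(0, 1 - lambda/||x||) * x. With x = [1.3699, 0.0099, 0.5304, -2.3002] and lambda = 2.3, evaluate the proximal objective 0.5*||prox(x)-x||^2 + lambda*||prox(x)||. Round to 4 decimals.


Step 1: Compute ||x||.
||x|| = 2.7293
Step 2: Compute scaling factor.
scale = max(0, 1 - 2.3/2.7293) = 0.1573
Step 3: prox(x) = [0.2155, 0.0016, 0.0834, -0.3618]
||prox(x)|| = 0.4293
Step 4: Proximal objective.
0.5*||prox-x||^2 = 2.645
lambda*||prox|| = 0.9874
Total = 3.6323


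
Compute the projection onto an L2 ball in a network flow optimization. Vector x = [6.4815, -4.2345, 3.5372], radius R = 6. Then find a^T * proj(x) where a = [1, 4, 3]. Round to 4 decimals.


Step 1: Compute ||x|| (intermediates to 6 decimals).
||x|| = sqrt(6.4815^2 + (-4.2345)^2 + 3.5372^2) = 8.51191
Step 2: Project.
Since ||x|| > R, scale = R/||x|| = 6/8.51191 = 0.704895, proj(x) = scale * x
proj(x) = [4.568777, -2.984878, 2.493355]
Step 3: Dot product.
a^T * proj(x) = 1*4.568777 + 4*(-2.984878) + 3*2.493355 = 0.1093


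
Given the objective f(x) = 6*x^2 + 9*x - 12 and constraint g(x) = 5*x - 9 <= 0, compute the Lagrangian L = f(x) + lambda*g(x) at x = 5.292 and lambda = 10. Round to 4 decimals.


Step 1: Evaluate f(x).
f(5.292) = 6*5.292^2 + 9*5.292 - 12 = 203.6596
Step 2: Evaluate g(x).
g(5.292) = 5*5.292 - 9 = 17.46
Step 3: Compute Lagrangian.
L = 203.6596 + 10*17.46 = 378.2596


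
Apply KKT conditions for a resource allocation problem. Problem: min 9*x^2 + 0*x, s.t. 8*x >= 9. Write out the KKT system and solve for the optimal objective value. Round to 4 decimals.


Step 1: Try lambda = 0 (constraint inactive).
x_unc = 0/(2*9) = 0.0
Check: 8*0.0 = 0.0 < 9 -- violated!
Step 2: Constraint must be active: 8*x = 9
x* = 9/8 = 1.125
lambda = (2*9*1.125 + 0)/8 = 2.5313
Step 3: Compute optimal value.
f(x*) = 9*1.125^2 + 0*1.125 = 11.3906


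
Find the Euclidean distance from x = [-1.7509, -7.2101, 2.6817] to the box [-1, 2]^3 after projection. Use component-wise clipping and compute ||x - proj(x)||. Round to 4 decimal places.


Project each component onto [-1, 2].
clip(-1.7509) = -1.0, clip(-7.2101) = -1.0, clip(2.6817) = 2.0
Projection = [-1.0, -1.0, 2.0]
Squared diffs: [0.5639, 38.5653, 0.4647]
Distance = sqrt(39.5939) = 6.2924


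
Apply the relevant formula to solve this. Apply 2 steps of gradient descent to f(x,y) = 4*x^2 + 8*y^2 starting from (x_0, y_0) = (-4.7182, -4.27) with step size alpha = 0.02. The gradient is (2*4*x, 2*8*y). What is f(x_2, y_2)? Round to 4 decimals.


Gradient descent on f(x,y) = 4*x^2 + 8*y^2.
Starting point: (-4.7182, -4.27), alpha = 0.02
Step 1: grad_x = 2*4*-4.7182 = -37.7456, grad_y = 2*8*-4.27 = -68.32
  x_1 = -4.7182 - 0.02*-37.7456 = -3.9633
  y_1 = -4.27 - 0.02*-68.32 = -2.9036
Step 2: grad_x = 2*4*-3.9633 = -31.7063, grad_y = 2*8*-2.9036 = -46.4576
  x_2 = -3.9633 - 0.02*-31.7063 = -3.3292
  y_2 = -2.9036 - 0.02*-46.4576 = -1.9744
f(-3.3292, -1.9744) = 4*(-3.3292)^2 + 8*(-1.9744)^2 = 75.5208


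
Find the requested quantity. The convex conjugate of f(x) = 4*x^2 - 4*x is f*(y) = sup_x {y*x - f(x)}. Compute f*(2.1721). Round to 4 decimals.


f*(y) = sup_x {y*x - a*x^2 - b*x} = sup_x {(y-b)*x - a*x^2}
FOC: (y - b) - 2a*x = 0 => x* = (y - b)/(2a)
x* = (2.1721 + 4)/(2*4) = 0.7715
f*(2.1721) = (y-b)^2/(4a) = (2.1721 + 4)^2/(4*4)
= 38.0948/16 = 2.3809


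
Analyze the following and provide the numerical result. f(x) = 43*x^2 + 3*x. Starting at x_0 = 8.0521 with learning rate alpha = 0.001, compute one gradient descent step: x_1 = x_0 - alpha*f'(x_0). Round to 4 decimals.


We compute the gradient at x_0 and apply the update.
f'(x) = 86*x + 3
f'(8.0521) = 86*8.0521 + 3 = 695.4806
x_1 = 8.0521 - 0.001*695.4806 = 7.3566


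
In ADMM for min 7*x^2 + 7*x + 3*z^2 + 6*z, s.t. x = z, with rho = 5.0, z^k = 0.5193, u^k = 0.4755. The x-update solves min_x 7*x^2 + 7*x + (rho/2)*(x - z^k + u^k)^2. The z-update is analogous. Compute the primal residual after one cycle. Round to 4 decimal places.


ADMM iteration with rho = 5.0, z^k = 0.5193, u^k = 0.4755
Step 1: x-update.
Minimize 7*x^2 + 7*x + (5.0/2)*(x - 0.5193 + 0.4755)^2
FOC: (2*7 + 5.0)*x = -7 + 5.0*(0.5193 - 0.4755)
x^{k+1} = -0.3569
Step 2: z-update.
Minimize 3*z^2 + 6*z + (5.0/2)*(-0.3569 - z + 0.4755)^2
FOC: (2*3 + 5.0)*z = -6 + 5.0*(-0.3569 + 0.4755)
z^{k+1} = -0.4915
Step 3: u-update.
u^{k+1} = 0.4755 - 0.3569 + 0.4915 = 0.6101
Step 4: Primal residual = |-0.3569 + 0.4915| = 0.1346


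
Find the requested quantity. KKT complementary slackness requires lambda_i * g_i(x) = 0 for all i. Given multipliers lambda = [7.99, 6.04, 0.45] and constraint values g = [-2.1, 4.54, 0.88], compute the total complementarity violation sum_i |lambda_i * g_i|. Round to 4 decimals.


KKT complementary slackness check:
lambda_1 * g_1 = 7.99 * -2.1 = -16.779
lambda_2 * g_2 = 6.04 * 4.54 = 27.4216
lambda_3 * g_3 = 0.45 * 0.88 = 0.396
Total violation = 16.779 + 27.4216 + 0.396 = 44.5966


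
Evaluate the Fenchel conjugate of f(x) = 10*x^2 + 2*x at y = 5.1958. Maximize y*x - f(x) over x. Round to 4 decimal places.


f*(y) = sup_x {y*x - a*x^2 - b*x} = sup_x {(y-b)*x - a*x^2}
FOC: (y - b) - 2a*x = 0 => x* = (y - b)/(2a)
x* = (5.1958 - 2)/(2*10) = 0.1598
f*(5.1958) = (y-b)^2/(4a) = (5.1958 - 2)^2/(4*10)
= 10.2131/40 = 0.2553


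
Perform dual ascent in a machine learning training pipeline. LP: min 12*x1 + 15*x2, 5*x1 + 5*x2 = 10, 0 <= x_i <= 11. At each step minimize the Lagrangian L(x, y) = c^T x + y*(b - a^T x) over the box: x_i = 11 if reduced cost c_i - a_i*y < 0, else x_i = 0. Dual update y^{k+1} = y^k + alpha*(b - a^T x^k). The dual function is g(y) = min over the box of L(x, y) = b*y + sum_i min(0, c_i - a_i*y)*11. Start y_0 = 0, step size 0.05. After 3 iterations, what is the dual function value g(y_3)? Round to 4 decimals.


Dual ascent for LP: min 12*x1 + 15*x2, 5*x1 + 5*x2 = 10, 0 <= x_i <= 11
Step 1: y^k = 0.0, reduced costs: (12.0, 15.0)
  x^k = (0.0, 0.0), subgradient = b - a^T x = 10.0
  y^{k+1} = 0.0 + 0.05*10.0 = 0.5
Step 2: y^k = 0.5, reduced costs: (9.5, 12.5)
  x^k = (0.0, 0.0), subgradient = b - a^T x = 10.0
  y^{k+1} = 0.5 + 0.05*10.0 = 1.0
Step 3: y^k = 1.0, reduced costs: (7.0, 10.0)
  x^k = (0.0, 0.0), subgradient = b - a^T x = 10.0
  y^{k+1} = 1.0 + 0.05*10.0 = 1.5
Dual objective at y_3 = 1.5: reduced costs (4.5, 7.5), box minimizer x = (0.0, 0.0)
g(y_3) = b*y + (c1 - a1*y)*x1 + (c2 - a2*y)*x2 = 10*1.5 + 4.5*0.0 + 7.5*0.0 = 15.0 + 0.0 + 0.0 = 15.0


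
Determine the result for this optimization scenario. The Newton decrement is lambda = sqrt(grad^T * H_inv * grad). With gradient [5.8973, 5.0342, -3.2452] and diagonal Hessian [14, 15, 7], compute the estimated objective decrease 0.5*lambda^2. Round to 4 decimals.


Step 1: H is diagonal, so H^(-1) * g = [0.4212, 0.3356, -0.4636].
Step 2: g^T H^(-1) g = sum_i g_i^2 / H_ii
  = (5.8973)^2/14 + (5.0342)^2/15 + (-3.2452)^2/7
  = 2.4842 + 1.6895 + 1.5045 = 5.6782
Step 3: Objective decrease = 0.5 * g^T H^(-1) g = 2.8391


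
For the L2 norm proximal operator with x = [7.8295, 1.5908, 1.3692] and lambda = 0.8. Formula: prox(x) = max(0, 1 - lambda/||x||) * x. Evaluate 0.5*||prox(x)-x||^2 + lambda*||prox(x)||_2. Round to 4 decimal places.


Step 1: Compute ||x||.
||x|| = 8.1059
Step 2: Compute scaling factor.
scale = max(0, 1 - 0.8/8.1059) = 0.9013
Step 3: prox(x) = [7.0568, 1.4338, 1.2341]
||prox(x)|| = 7.3059
Step 4: Proximal objective.
0.5*||prox-x||^2 = 0.32
lambda*||prox|| = 5.8447
Total = 6.1648


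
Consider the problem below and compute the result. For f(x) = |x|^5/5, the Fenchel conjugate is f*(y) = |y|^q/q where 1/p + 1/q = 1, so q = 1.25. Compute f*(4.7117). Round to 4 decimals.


The conjugate exponent q satisfies 1/p + 1/q = 1.
p = 5, so q = 5/(5 - 1) = 1.25
|y|^q = 4.7117^1.25 = 6.9418
f*(4.7117) = 6.9418 / 1.25 = 5.5534


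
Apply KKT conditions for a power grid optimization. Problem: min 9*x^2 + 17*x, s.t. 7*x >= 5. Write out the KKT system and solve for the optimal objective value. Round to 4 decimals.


Step 1: Try lambda = 0 (constraint inactive).
x_unc = -17/(2*9) = -0.9444
Check: 7*-0.9444 = -6.6108 < 5 -- violated!
Step 2: Constraint must be active: 7*x = 5
x* = 5/7 = 0.7143 (rounded; the exact value 5/7 is used below)
lambda = (2*9*(5/7) + 17)/7 = 4.2653
Step 3: Compute optimal value.
f(x*) = 9*(5/7)^2 + 17*(5/7) = 16.7347


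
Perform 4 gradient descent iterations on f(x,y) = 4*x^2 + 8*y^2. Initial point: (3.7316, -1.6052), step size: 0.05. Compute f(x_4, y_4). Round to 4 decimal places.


Gradient descent on f(x,y) = 4*x^2 + 8*y^2.
Starting point: (3.7316, -1.6052), alpha = 0.05
Step 1: grad_x = 2*4*3.7316 = 29.8528, grad_y = 2*8*-1.6052 = -25.6832
  x_1 = 3.7316 - 0.05*29.8528 = 2.239
  y_1 = -1.6052 - 0.05*-25.6832 = -0.321
Step 2: grad_x = 2*4*2.239 = 17.9117, grad_y = 2*8*-0.321 = -5.1366
  x_2 = 2.239 - 0.05*17.9117 = 1.3434
  y_2 = -0.321 - 0.05*-5.1366 = -0.0642
Step 3: grad_x = 2*4*1.3434 = 10.747, grad_y = 2*8*-0.0642 = -1.0273
  x_3 = 1.3434 - 0.05*10.747 = 0.806
  y_3 = -0.0642 - 0.05*-1.0273 = -0.0128
Step 4: grad_x = 2*4*0.806 = 6.4482, grad_y = 2*8*-0.0128 = -0.2055
  x_4 = 0.806 - 0.05*6.4482 = 0.4836
  y_4 = -0.0128 - 0.05*-0.2055 = -0.0026
f(0.4836, -0.0026) = 4*0.4836^2 + 8*(-0.0026)^2 = 0.9356


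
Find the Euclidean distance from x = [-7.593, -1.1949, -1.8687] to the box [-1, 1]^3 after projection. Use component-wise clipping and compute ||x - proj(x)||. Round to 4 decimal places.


Project each component onto [-1, 1].
clip(-7.593) = -1.0, clip(-1.1949) = -1.0, clip(-1.8687) = -1.0
Projection = [-1.0, -1.0, -1.0]
Squared diffs: [43.4676, 0.038, 0.7546]
Distance = sqrt(44.2602) = 6.6528


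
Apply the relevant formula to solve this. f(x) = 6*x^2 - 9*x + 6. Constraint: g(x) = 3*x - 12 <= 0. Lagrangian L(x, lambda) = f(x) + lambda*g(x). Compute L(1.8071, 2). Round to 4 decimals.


Step 1: Evaluate f(x).
f(1.8071) = 6*1.8071^2 - 9*1.8071 + 6 = 9.3298
Step 2: Evaluate g(x).
g(1.8071) = 3*1.8071 - 12 = -6.5787
Step 3: Compute Lagrangian.
L = 9.3298 + 2*-6.5787 = -3.8276


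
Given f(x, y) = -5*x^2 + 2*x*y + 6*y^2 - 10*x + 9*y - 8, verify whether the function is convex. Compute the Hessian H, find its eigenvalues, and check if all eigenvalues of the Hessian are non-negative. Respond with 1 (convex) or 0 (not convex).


The Hessian of f(x,y) = -5*x^2 + 2*x*y + 6*y^2 - 10*x + 9*y - 8 is:
H = [[-10, 2], [2, 12]]
Trace = -10 + 12 = 2
Determinant = -10*12 - (2)^2 = -124
Discriminant = (2)^2 - 4*-124 = 500.0
Eigenvalues: lambda_1 = -10.1803, lambda_2 = 12.1803
The function is not convex.

0


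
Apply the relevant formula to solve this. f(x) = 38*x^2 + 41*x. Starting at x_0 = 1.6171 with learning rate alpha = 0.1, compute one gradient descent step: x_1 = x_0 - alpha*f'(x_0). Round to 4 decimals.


We compute the gradient at x_0 and apply the update.
f'(x) = 76*x + 41
f'(1.6171) = 76*1.6171 + 41 = 163.8996
x_1 = 1.6171 - 0.1*163.8996 = -14.7729


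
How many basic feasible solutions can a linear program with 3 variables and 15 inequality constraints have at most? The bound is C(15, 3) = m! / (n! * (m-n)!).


Each vertex corresponds to some choice of n active constraints out of m, so the number of vertices is at most C(m, n) = m! / (n!(m-n)!).
m = 15, n = 3
Numerator: 15 * 14 * 13
Denominator: 3! = 6
C(15, 3) = 455


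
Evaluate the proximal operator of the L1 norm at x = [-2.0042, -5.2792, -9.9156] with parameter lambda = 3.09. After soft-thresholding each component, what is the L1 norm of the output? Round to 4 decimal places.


Soft-thresholding with lambda = 3.09:
prox(-2.0042) = sign(-2.0042)*max(|-2.0042| - 3.09, 0) = 0.0
prox(-5.2792) = sign(-5.2792)*max(|-5.2792| - 3.09, 0) = -2.1892
prox(-9.9156) = sign(-9.9156)*max(|-9.9156| - 3.09, 0) = -6.8256
prox(x) = [0.0, -2.1892, -6.8256]
||prox(x)||_1 = 0.0 + 2.1892 + 6.8256 = 9.0148


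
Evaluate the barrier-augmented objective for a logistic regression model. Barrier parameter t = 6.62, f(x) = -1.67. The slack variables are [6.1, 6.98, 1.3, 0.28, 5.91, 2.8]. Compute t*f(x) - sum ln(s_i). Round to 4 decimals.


Step 1: Compute log-barrier.
ln values: [1.8083, 1.943, 0.2624, -1.273, 1.7766, 1.0296]
phi = -(1.8083 + 1.943 + 0.2624 - 1.273 + 1.7766 + 1.0296) = -5.547
Step 2: Compute augmented objective.
t*f(x) = 6.62*-1.67 = -11.0554
Total = -11.0554 - 5.547 = -16.6024


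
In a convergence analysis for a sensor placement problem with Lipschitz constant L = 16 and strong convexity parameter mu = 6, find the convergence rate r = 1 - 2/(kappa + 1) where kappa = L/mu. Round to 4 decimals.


Step 1: Compute the condition number.
kappa = L/mu = 16/6 = 2.6667
Step 2: Compute the convergence rate.
r = 1 - 2/(kappa + 1) = 1 - 2*mu/(L + mu) = (L - mu)/(L + mu) = 10/22 = 0.4545


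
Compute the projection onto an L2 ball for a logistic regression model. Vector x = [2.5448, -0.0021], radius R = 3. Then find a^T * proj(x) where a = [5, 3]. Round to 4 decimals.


Step 1: Compute ||x|| (intermediates to 6 decimals).
||x|| = sqrt(2.5448^2 + (-0.0021)^2) = 2.544801
Step 2: Project.
Since ||x|| <= R, proj = x (no scaling needed).
proj(x) = [2.5448, -0.0021]
Step 3: Dot product.
a^T * proj(x) = 5*2.5448 + 3*(-0.0021) = 12.7177


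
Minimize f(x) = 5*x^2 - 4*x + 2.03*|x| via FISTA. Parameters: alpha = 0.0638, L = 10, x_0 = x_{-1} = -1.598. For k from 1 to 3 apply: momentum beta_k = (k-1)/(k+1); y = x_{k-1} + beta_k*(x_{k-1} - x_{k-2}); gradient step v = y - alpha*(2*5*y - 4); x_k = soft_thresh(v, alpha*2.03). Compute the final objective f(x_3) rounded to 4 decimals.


FISTA on f(x) = 5*x^2 - 4*x + 2.03*|x|
L = 10, alpha = 0.0638
Iteration 1: beta = 0.0, y = -1.598 + 0.0*(-1.598 + 1.598) = -1.598
  grad(y) = -19.98, v = y - alpha*grad = -0.3233
  prox(v) = soft_thresh(-0.3233, 0.1295) = -0.1938
Iteration 2: beta = 0.3333, y = -0.1938 + 0.3333*(-0.1938 + 1.598) = 0.2743
  grad(y) = -1.2568, v = y - alpha*grad = 0.3545
  prox(v) = soft_thresh(0.3545, 0.1295) = 0.225
Iteration 3: beta = 0.5, y = 0.225 + 0.5*(0.225 + 0.1938) = 0.4344
  grad(y) = 0.3436, v = y - alpha*grad = 0.4124
  prox(v) = soft_thresh(0.4124, 0.1295) = 0.2829
f(x_3) = 5*0.2829^2 - 4*0.2829 + 2.03*|0.2829| = -0.1571


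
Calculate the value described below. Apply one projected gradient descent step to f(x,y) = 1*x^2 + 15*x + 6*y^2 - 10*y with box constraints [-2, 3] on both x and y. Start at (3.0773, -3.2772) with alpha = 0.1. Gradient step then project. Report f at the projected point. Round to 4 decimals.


Step 1: Compute gradient at (3.0773, -3.2772).
grad_x = 2*1*3.0773 + 15 = 21.1546
grad_y = 2*6*-3.2772 - 10 = -49.3264
Step 2: Gradient step.
x_raw = 3.0773 - 0.1*21.1546 = 0.9618
y_raw = -3.2772 - 0.1*-49.3264 = 1.6554
Step 3: Project onto [-2, 3].
x_proj = clip(0.9618) = 0.9618
y_proj = clip(1.6554) = 1.6554
Step 4: Evaluate f.
f(0.9618, 1.6554) = 15.2412


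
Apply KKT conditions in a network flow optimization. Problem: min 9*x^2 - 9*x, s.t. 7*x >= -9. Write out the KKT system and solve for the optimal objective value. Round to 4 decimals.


Step 1: Try lambda = 0 (constraint inactive).
Stationarity: 2*9*x - 9 = 0
x* = 9/(2*9) = 0.5
Check constraint: 7*0.5 = 3.5 >= -9 -- satisfied.
Step 2: Compute optimal value.
f(x*) = 9*0.5^2 - 9*0.5 = -2.25


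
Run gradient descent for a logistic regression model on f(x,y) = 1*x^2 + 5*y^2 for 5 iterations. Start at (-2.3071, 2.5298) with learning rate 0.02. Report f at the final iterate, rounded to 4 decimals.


Gradient descent on f(x,y) = 1*x^2 + 5*y^2.
Starting point: (-2.3071, 2.5298), alpha = 0.02
Step 1: grad_x = 2*1*-2.3071 = -4.6142, grad_y = 2*5*2.5298 = 25.298
  x_1 = -2.3071 - 0.02*-4.6142 = -2.2148
  y_1 = 2.5298 - 0.02*25.298 = 2.0238
Step 2: grad_x = 2*1*-2.2148 = -4.4296, grad_y = 2*5*2.0238 = 20.2384
  x_2 = -2.2148 - 0.02*-4.4296 = -2.1262
  y_2 = 2.0238 - 0.02*20.2384 = 1.6191
Step 3: grad_x = 2*1*-2.1262 = -4.2524, grad_y = 2*5*1.6191 = 16.1907
  x_3 = -2.1262 - 0.02*-4.2524 = -2.0412
  y_3 = 1.6191 - 0.02*16.1907 = 1.2953
Step 4: grad_x = 2*1*-2.0412 = -4.0823, grad_y = 2*5*1.2953 = 12.9526
  x_4 = -2.0412 - 0.02*-4.0823 = -1.9595
  y_4 = 1.2953 - 0.02*12.9526 = 1.0362
Step 5: grad_x = 2*1*-1.9595 = -3.9191, grad_y = 2*5*1.0362 = 10.3621
  x_5 = -1.9595 - 0.02*-3.9191 = -1.8811
  y_5 = 1.0362 - 0.02*10.3621 = 0.829
f(-1.8811, 0.829) = 1*(-1.8811)^2 + 5*0.829^2 = 6.9746


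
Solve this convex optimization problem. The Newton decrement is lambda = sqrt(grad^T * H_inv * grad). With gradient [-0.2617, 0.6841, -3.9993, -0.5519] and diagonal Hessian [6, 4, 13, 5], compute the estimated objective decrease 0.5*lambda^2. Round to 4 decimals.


Step 1: H is diagonal, so H^(-1) * g = [-0.0436, 0.171, -0.3076, -0.1104].
Step 2: g^T H^(-1) g = sum_i g_i^2 / H_ii
  = (-0.2617)^2/6 + (0.6841)^2/4 + (-3.9993)^2/13 + (-0.5519)^2/5
  = 0.0114 + 0.117 + 1.2303 + 0.0609 = 1.4197
Step 3: Objective decrease = 0.5 * g^T H^(-1) g = 0.7098


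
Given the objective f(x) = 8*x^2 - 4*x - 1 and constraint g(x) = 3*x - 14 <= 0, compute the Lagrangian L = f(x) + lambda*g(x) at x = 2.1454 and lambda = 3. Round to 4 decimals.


Step 1: Evaluate f(x).
f(2.1454) = 8*2.1454^2 - 4*2.1454 - 1 = 27.2403
Step 2: Evaluate g(x).
g(2.1454) = 3*2.1454 - 14 = -7.5638
Step 3: Compute Lagrangian.
L = 27.2403 + 3*-7.5638 = 4.5489


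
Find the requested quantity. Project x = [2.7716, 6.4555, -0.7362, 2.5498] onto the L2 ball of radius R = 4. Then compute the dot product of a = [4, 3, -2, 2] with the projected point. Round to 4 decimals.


Step 1: Compute ||x|| (intermediates to 6 decimals).
||x|| = sqrt(2.7716^2 + 6.4555^2 + (-0.7362)^2 + 2.5498^2) = 7.509908
Step 2: Project.
Since ||x|| > R, scale = R/||x|| = 4/7.509908 = 0.53263, proj(x) = scale * x
proj(x) = [1.476237, 3.438393, -0.392122, 1.3581]
Step 3: Dot product.
a^T * proj(x) = 4*1.476237 + 3*3.438393 - 2*(-0.392122) + 2*1.3581 = 19.7206


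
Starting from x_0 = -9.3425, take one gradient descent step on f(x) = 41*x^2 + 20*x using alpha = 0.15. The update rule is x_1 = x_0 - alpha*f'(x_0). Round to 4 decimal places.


We compute the gradient at x_0 and apply the update.
f'(x) = 82*x + 20
f'(-9.3425) = 82*-9.3425 + 20 = -746.085
x_1 = -9.3425 - 0.15*-746.085 = 102.5703


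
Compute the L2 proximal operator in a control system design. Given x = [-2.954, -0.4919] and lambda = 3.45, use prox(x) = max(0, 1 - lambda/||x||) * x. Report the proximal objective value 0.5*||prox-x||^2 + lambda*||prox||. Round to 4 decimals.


Step 1: Compute ||x||.
||x|| = 2.9947
Step 2: Compute scaling factor.
scale = max(0, 1 - 3.45/2.9947) = 0.0
Step 3: prox(x) = [-0.0, -0.0]
||prox(x)|| = 0.0
Step 4: Proximal objective.
0.5*||prox-x||^2 = 4.484
lambda*||prox|| = 0.0
Total = 4.484


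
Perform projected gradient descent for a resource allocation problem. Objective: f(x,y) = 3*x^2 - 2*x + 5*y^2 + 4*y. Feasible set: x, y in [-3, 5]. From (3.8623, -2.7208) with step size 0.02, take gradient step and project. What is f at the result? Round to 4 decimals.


Step 1: Compute gradient at (3.8623, -2.7208).
grad_x = 2*3*3.8623 - 2 = 21.1738
grad_y = 2*5*-2.7208 + 4 = -23.208
Step 2: Gradient step.
x_raw = 3.8623 - 0.02*21.1738 = 3.4388
y_raw = -2.7208 - 0.02*-23.208 = -2.2566
Step 3: Project onto [-3, 5].
x_proj = clip(3.4388) = 3.4388
y_proj = clip(-2.2566) = -2.2566
Step 4: Evaluate f.
f(3.4388, -2.2566) = 45.0344


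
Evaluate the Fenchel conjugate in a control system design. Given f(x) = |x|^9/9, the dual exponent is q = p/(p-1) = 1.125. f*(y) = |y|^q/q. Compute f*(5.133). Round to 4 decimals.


The conjugate exponent q satisfies 1/p + 1/q = 1.
p = 9, so q = 9/(9 - 1) = 1.125
|y|^q = 5.133^1.125 = 6.2975
f*(5.133) = 6.2975 / 1.125 = 5.5978


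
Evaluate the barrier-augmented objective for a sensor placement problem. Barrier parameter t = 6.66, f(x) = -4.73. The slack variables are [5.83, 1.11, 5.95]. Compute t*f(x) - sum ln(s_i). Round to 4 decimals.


Step 1: Compute log-barrier.
ln values: [1.763, 0.1044, 1.7834]
phi = -(1.763 + 0.1044 + 1.7834) = -3.6508
Step 2: Compute augmented objective.
t*f(x) = 6.66*-4.73 = -31.5018
Total = -31.5018 - 3.6508 = -35.1526


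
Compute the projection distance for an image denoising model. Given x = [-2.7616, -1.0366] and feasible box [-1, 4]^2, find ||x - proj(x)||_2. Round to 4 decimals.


Project each component onto [-1, 4].
clip(-2.7616) = -1.0, clip(-1.0366) = -1.0
Projection = [-1.0, -1.0]
Squared diffs: [3.1032, 0.0013]
Distance = sqrt(3.1045) = 1.762


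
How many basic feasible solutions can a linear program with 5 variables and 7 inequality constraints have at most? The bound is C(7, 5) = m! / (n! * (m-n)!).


Each vertex corresponds to some choice of n active constraints out of m, so the number of vertices is at most C(m, n) = m! / (n!(m-n)!).
m = 7, n = 5
Numerator: 7 * 6 * 5 * 4 * 3
Denominator: 5! = 120
C(7, 5) = 21


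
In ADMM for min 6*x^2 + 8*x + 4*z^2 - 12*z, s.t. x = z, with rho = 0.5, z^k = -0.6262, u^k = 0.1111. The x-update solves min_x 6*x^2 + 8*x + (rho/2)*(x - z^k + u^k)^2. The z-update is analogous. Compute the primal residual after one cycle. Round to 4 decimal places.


ADMM iteration with rho = 0.5, z^k = -0.6262, u^k = 0.1111
Step 1: x-update.
Minimize 6*x^2 + 8*x + (0.5/2)*(x + 0.6262 + 0.1111)^2
FOC: (2*6 + 0.5)*x = -8 + 0.5*(-0.6262 - 0.1111)
x^{k+1} = -0.6695
Step 2: z-update.
Minimize 4*z^2 - 12*z + (0.5/2)*(-0.6695 - z + 0.1111)^2
FOC: (2*4 + 0.5)*z = 12 + 0.5*(-0.6695 + 0.1111)
z^{k+1} = 1.3789
Step 3: u-update.
u^{k+1} = 0.1111 - 0.6695 - 1.3789 = -1.9373
Step 4: Primal residual = |-0.6695 - 1.3789| = 2.0484


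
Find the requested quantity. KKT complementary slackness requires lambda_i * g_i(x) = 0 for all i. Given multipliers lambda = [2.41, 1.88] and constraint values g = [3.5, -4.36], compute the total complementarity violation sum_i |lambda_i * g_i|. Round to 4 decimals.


KKT complementary slackness check:
lambda_1 * g_1 = 2.41 * 3.5 = 8.435
lambda_2 * g_2 = 1.88 * -4.36 = -8.1968
Total violation = 8.435 + 8.1968 = 16.6318


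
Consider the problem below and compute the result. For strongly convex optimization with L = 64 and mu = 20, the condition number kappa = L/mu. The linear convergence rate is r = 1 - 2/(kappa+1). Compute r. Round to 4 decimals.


Step 1: Compute the condition number.
kappa = L/mu = 64/20 = 3.2
Step 2: Compute the convergence rate.
r = 1 - 2/(kappa + 1) = 1 - 2*mu/(L + mu) = (L - mu)/(L + mu) = 44/84 = 0.5238


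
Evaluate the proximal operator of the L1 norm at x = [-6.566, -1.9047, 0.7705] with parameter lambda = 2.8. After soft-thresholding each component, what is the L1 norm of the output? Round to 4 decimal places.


Soft-thresholding with lambda = 2.8:
prox(-6.566) = sign(-6.566)*max(|-6.566| - 2.8, 0) = -3.766
prox(-1.9047) = sign(-1.9047)*max(|-1.9047| - 2.8, 0) = 0.0
prox(0.7705) = sign(0.7705)*max(|0.7705| - 2.8, 0) = 0.0
prox(x) = [-3.766, 0.0, 0.0]
||prox(x)||_1 = 3.766 + 0.0 + 0.0 = 3.766


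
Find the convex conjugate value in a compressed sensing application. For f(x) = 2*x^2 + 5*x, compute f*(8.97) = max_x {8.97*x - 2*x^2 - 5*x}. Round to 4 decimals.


f*(y) = sup_x {y*x - a*x^2 - b*x} = sup_x {(y-b)*x - a*x^2}
FOC: (y - b) - 2a*x = 0 => x* = (y - b)/(2a)
x* = (8.97 - 5)/(2*2) = 0.9925
f*(8.97) = (y-b)^2/(4a) = (8.97 - 5)^2/(4*2)
= 15.7609/8 = 1.9701


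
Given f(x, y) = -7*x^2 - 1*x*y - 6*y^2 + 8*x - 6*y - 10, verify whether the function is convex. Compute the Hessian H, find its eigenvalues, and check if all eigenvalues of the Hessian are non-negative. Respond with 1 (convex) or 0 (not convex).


The Hessian of f(x,y) = -7*x^2 - 1*x*y - 6*y^2 + 8*x - 6*y - 10 is:
H = [[-14, -1], [-1, -12]]
Trace = -14 - 12 = -26
Determinant = -14*-12 - (-1)^2 = 167
Discriminant = (-26)^2 - 4*167 = 8.0
Eigenvalues: lambda_1 = -14.4142, lambda_2 = -11.5858
The function is not convex.

0


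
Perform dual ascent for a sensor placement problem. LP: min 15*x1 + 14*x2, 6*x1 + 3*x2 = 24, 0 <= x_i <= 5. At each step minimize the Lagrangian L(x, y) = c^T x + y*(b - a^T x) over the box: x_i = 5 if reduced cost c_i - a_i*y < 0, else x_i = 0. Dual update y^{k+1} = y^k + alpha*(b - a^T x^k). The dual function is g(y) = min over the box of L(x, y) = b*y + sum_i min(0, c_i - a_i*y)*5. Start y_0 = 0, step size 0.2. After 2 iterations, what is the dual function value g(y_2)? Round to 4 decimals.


Dual ascent for LP: min 15*x1 + 14*x2, 6*x1 + 3*x2 = 24, 0 <= x_i <= 5
Step 1: y^k = 0.0, reduced costs: (15.0, 14.0)
  x^k = (0.0, 0.0), subgradient = b - a^T x = 24.0
  y^{k+1} = 0.0 + 0.2*24.0 = 4.8
Step 2: y^k = 4.8, reduced costs: (-13.8, -0.4)
  x^k = (5.0, 5.0), subgradient = b - a^T x = -21.0
  y^{k+1} = 4.8 + 0.2*-21.0 = 0.6
Dual objective at y_2 = 0.6: reduced costs (11.4, 12.2), box minimizer x = (0.0, 0.0)
g(y_2) = b*y + (c1 - a1*y)*x1 + (c2 - a2*y)*x2 = 24*0.6 + 11.4*0.0 + 12.2*0.0 = 14.4 + 0.0 + 0.0 = 14.4


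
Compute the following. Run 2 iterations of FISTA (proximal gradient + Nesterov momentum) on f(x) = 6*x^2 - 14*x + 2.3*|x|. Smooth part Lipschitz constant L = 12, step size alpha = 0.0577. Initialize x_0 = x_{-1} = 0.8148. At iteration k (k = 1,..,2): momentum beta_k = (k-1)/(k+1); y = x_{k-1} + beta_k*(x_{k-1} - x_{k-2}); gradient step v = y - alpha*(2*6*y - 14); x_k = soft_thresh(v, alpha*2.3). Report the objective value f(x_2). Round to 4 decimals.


FISTA on f(x) = 6*x^2 - 14*x + 2.3*|x|
L = 12, alpha = 0.0577
Iteration 1: beta = 0.0, y = 0.8148 + 0.0*(0.8148 - 0.8148) = 0.8148
  grad(y) = -4.2224, v = y - alpha*grad = 1.0584
  prox(v) = soft_thresh(1.0584, 0.1327) = 0.9257
Iteration 2: beta = 0.3333, y = 0.9257 + 0.3333*(0.9257 - 0.8148) = 0.9627
  grad(y) = -2.4476, v = y - alpha*grad = 1.1039
  prox(v) = soft_thresh(1.1039, 0.1327) = 0.9712
f(x_2) = 6*0.9712^2 - 14*0.9712 + 2.3*|0.9712| = -5.7037


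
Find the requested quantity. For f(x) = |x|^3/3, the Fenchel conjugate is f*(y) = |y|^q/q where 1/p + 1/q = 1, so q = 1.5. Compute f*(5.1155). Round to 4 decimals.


The conjugate exponent q satisfies 1/p + 1/q = 1.
p = 3, so q = 3/(3 - 1) = 1.5
|y|^q = 5.1155^1.5 = 11.57
f*(5.1155) = 11.57 / 1.5 = 7.7133


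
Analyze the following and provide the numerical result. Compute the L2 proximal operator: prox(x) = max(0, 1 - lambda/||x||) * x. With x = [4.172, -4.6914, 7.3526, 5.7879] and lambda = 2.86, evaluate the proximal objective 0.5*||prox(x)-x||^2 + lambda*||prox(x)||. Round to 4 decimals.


Step 1: Compute ||x||.
||x|| = 11.2683
Step 2: Compute scaling factor.
scale = max(0, 1 - 2.86/11.2683) = 0.7462
Step 3: prox(x) = [3.1131, -3.5007, 5.4864, 4.3189]
||prox(x)|| = 8.4083
Step 4: Proximal objective.
0.5*||prox-x||^2 = 4.0898
lambda*||prox|| = 24.0477
Total = 28.1376


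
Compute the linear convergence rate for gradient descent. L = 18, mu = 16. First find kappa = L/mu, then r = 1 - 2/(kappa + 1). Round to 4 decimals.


Step 1: Compute the condition number.
kappa = L/mu = 18/16 = 1.125
Step 2: Compute the convergence rate.
r = 1 - 2/(kappa + 1) = 1 - 2*mu/(L + mu) = (L - mu)/(L + mu) = 2/34 = 0.0588


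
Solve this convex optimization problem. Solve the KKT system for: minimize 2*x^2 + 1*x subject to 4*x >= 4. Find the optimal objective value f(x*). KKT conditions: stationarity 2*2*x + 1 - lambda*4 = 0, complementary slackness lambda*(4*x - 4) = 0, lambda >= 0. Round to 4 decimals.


Step 1: Try lambda = 0 (constraint inactive).
x_unc = -1/(2*2) = -0.25
Check: 4*-0.25 = -1.0 < 4 -- violated!
Step 2: Constraint must be active: 4*x = 4
x* = 4/4 = 1.0
lambda = (2*2*1.0 + 1)/4 = 1.25
Step 3: Compute optimal value.
f(x*) = 2*1.0^2 + 1*1.0 = 3.0


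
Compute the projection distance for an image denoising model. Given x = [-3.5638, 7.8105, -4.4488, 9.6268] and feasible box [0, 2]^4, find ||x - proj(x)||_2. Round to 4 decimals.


Project each component onto [0, 2].
clip(-3.5638) = 0.0, clip(7.8105) = 2.0, clip(-4.4488) = 0.0, clip(9.6268) = 2.0
Projection = [0.0, 2.0, 0.0, 2.0]
Squared diffs: [12.7007, 33.7619, 19.7918, 58.1681]
Distance = sqrt(124.4225) = 11.1545


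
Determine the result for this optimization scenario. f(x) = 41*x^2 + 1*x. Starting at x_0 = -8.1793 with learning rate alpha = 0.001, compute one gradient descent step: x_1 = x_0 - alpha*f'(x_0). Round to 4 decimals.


We compute the gradient at x_0 and apply the update.
f'(x) = 82*x + 1
f'(-8.1793) = 82*-8.1793 + 1 = -669.7026
x_1 = -8.1793 - 0.001*-669.7026 = -7.5096


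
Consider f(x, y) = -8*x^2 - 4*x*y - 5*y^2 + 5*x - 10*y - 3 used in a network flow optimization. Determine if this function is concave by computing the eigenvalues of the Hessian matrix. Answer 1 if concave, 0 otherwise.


The Hessian of f(x,y) = -8*x^2 - 4*x*y - 5*y^2 + 5*x - 10*y - 3 is:
H = [[-16, -4], [-4, -10]]
Trace = -16 - 10 = -26
Determinant = -16*-10 - (-4)^2 = 144
Discriminant = (-26)^2 - 4*144 = 100.0
Eigenvalues: lambda_1 = -18.0, lambda_2 = -8.0
The function is concave.

1


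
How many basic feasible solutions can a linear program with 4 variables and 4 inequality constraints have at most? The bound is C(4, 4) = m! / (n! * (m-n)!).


Each vertex corresponds to some choice of n active constraints out of m, so the number of vertices is at most C(m, n) = m! / (n!(m-n)!).
m = 4, n = 4
Numerator: 4 * 3 * 2 * 1
Denominator: 4! = 24
C(4, 4) = 1


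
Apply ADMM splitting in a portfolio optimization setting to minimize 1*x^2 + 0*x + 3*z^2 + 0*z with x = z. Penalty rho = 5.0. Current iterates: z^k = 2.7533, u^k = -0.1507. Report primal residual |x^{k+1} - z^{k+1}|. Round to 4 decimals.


ADMM iteration with rho = 5.0, z^k = 2.7533, u^k = -0.1507
Step 1: x-update.
Minimize 1*x^2 + 0*x + (5.0/2)*(x - 2.7533 - 0.1507)^2
FOC: (2*1 + 5.0)*x = 0 + 5.0*(2.7533 + 0.1507)
x^{k+1} = 2.0743
Step 2: z-update.
Minimize 3*z^2 + 0*z + (5.0/2)*(2.0743 - z - 0.1507)^2
FOC: (2*3 + 5.0)*z = 0 + 5.0*(2.0743 - 0.1507)
z^{k+1} = 0.8744
Step 3: u-update.
u^{k+1} = -0.1507 + 2.0743 - 0.8744 = 1.0492
Step 4: Primal residual = |2.0743 - 0.8744| = 1.1999


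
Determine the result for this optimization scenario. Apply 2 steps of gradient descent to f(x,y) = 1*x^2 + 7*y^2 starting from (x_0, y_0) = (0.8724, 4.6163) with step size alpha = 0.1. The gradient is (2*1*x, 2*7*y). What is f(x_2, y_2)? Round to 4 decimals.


Gradient descent on f(x,y) = 1*x^2 + 7*y^2.
Starting point: (0.8724, 4.6163), alpha = 0.1
Step 1: grad_x = 2*1*0.8724 = 1.7448, grad_y = 2*7*4.6163 = 64.6282
  x_1 = 0.8724 - 0.1*1.7448 = 0.6979
  y_1 = 4.6163 - 0.1*64.6282 = -1.8465
Step 2: grad_x = 2*1*0.6979 = 1.3958, grad_y = 2*7*-1.8465 = -25.8513
  x_2 = 0.6979 - 0.1*1.3958 = 0.5583
  y_2 = -1.8465 - 0.1*-25.8513 = 0.7386
f(0.5583, 0.7386) = 1*0.5583^2 + 7*0.7386^2 = 4.1305


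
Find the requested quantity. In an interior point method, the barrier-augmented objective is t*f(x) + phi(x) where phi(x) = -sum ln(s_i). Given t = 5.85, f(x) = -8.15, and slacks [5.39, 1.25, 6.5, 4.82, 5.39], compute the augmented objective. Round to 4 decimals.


Step 1: Compute log-barrier.
ln values: [1.6845, 0.2231, 1.8718, 1.5728, 1.6845]
phi = -(1.6845 + 0.2231 + 1.8718 + 1.5728 + 1.6845) = -7.0368
Step 2: Compute augmented objective.
t*f(x) = 5.85*-8.15 = -47.6775
Total = -47.6775 - 7.0368 = -54.7143


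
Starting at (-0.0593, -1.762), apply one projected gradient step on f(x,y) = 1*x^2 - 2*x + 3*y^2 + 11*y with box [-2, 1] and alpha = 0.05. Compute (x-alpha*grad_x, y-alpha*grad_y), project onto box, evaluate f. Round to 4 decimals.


Step 1: Compute gradient at (-0.0593, -1.762).
grad_x = 2*1*-0.0593 - 2 = -2.1186
grad_y = 2*3*-1.762 + 11 = 0.428
Step 2: Gradient step.
x_raw = -0.0593 - 0.05*-2.1186 = 0.0466
y_raw = -1.762 - 0.05*0.428 = -1.7834
Step 3: Project onto [-2, 1].
x_proj = clip(0.0466) = 0.0466
y_proj = clip(-1.7834) = -1.7834
Step 4: Evaluate f.
f(0.0466, -1.7834) = -10.1669


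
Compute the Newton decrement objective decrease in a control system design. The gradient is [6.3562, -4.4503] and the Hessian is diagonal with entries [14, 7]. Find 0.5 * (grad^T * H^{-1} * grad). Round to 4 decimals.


Step 1: H is diagonal, so H^(-1) * g = [0.454, -0.6358].
Step 2: g^T H^(-1) g = sum_i g_i^2 / H_ii
  = (6.3562)^2/14 + (-4.4503)^2/7
  = 2.8858 + 2.8293 = 5.7151
Step 3: Objective decrease = 0.5 * g^T H^(-1) g = 2.8576


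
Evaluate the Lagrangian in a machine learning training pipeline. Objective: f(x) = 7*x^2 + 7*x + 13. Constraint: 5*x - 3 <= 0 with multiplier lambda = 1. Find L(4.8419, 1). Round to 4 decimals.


Step 1: Evaluate f(x).
f(4.8419) = 7*4.8419^2 + 7*4.8419 + 13 = 211.0013
Step 2: Evaluate g(x).
g(4.8419) = 5*4.8419 - 3 = 21.2095
Step 3: Compute Lagrangian.
L = 211.0013 + 1*21.2095 = 232.2108


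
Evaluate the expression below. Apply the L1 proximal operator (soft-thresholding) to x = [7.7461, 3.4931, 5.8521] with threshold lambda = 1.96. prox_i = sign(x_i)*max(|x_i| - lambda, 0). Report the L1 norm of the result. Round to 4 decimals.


Soft-thresholding with lambda = 1.96:
prox(7.7461) = sign(7.7461)*max(|7.7461| - 1.96, 0) = 5.7861
prox(3.4931) = sign(3.4931)*max(|3.4931| - 1.96, 0) = 1.5331
prox(5.8521) = sign(5.8521)*max(|5.8521| - 1.96, 0) = 3.8921
prox(x) = [5.7861, 1.5331, 3.8921]
||prox(x)||_1 = 5.7861 + 1.5331 + 3.8921 = 11.2113


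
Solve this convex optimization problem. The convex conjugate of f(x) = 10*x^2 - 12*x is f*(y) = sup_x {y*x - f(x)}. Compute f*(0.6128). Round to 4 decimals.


f*(y) = sup_x {y*x - a*x^2 - b*x} = sup_x {(y-b)*x - a*x^2}
FOC: (y - b) - 2a*x = 0 => x* = (y - b)/(2a)
x* = (0.6128 + 12)/(2*10) = 0.6306
f*(0.6128) = (y-b)^2/(4a) = (0.6128 + 12)^2/(4*10)
= 159.0827/40 = 3.9771


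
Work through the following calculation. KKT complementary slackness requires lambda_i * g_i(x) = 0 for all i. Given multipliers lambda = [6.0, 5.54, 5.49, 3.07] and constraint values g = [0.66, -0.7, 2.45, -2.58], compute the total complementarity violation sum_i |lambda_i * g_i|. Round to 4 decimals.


KKT complementary slackness check:
lambda_1 * g_1 = 6.0 * 0.66 = 3.96
lambda_2 * g_2 = 5.54 * -0.7 = -3.878
lambda_3 * g_3 = 5.49 * 2.45 = 13.4505
lambda_4 * g_4 = 3.07 * -2.58 = -7.9206
Total violation = 3.96 + 3.878 + 13.4505 + 7.9206 = 29.2091


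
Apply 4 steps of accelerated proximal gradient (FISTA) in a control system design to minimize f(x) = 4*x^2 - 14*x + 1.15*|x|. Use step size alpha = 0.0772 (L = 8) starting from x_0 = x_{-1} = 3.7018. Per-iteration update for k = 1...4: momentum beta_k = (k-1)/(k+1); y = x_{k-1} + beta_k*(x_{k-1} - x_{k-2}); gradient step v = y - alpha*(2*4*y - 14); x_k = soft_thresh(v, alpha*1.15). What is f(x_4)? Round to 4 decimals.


FISTA on f(x) = 4*x^2 - 14*x + 1.15*|x|
L = 8, alpha = 0.0772
Iteration 1: beta = 0.0, y = 3.7018 + 0.0*(3.7018 - 3.7018) = 3.7018
  grad(y) = 15.6144, v = y - alpha*grad = 2.4964
  prox(v) = soft_thresh(2.4964, 0.0888) = 2.4076
Iteration 2: beta = 0.3333, y = 2.4076 + 0.3333*(2.4076 - 3.7018) = 1.9762
  grad(y) = 1.8095, v = y - alpha*grad = 1.8365
  prox(v) = soft_thresh(1.8365, 0.0888) = 1.7477
Iteration 3: beta = 0.5, y = 1.7477 + 0.5*(1.7477 - 2.4076) = 1.4178
  grad(y) = -2.6578, v = y - alpha*grad = 1.623
  prox(v) = soft_thresh(1.623, 0.0888) = 1.5342
Iteration 4: beta = 0.6, y = 1.5342 + 0.6*(1.5342 - 1.7477) = 1.4061
  grad(y) = -2.7516, v = y - alpha*grad = 1.6185
  prox(v) = soft_thresh(1.6185, 0.0888) = 1.5297
f(x_4) = 4*1.5297^2 - 14*1.5297 + 1.15*|1.5297| = -10.2967


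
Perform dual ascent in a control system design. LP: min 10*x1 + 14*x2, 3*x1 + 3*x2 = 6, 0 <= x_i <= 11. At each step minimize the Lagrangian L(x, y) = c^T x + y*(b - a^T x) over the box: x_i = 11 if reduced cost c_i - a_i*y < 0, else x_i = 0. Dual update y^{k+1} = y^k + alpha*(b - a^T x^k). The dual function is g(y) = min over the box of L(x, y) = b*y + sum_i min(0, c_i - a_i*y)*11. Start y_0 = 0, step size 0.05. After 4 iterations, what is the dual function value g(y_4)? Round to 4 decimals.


Dual ascent for LP: min 10*x1 + 14*x2, 3*x1 + 3*x2 = 6, 0 <= x_i <= 11
Step 1: y^k = 0.0, reduced costs: (10.0, 14.0)
  x^k = (0.0, 0.0), subgradient = b - a^T x = 6.0
  y^{k+1} = 0.0 + 0.05*6.0 = 0.3
Step 2: y^k = 0.3, reduced costs: (9.1, 13.1)
  x^k = (0.0, 0.0), subgradient = b - a^T x = 6.0
  y^{k+1} = 0.3 + 0.05*6.0 = 0.6
Step 3: y^k = 0.6, reduced costs: (8.2, 12.2)
  x^k = (0.0, 0.0), subgradient = b - a^T x = 6.0
  y^{k+1} = 0.6 + 0.05*6.0 = 0.9
Step 4: y^k = 0.9, reduced costs: (7.3, 11.3)
  x^k = (0.0, 0.0), subgradient = b - a^T x = 6.0
  y^{k+1} = 0.9 + 0.05*6.0 = 1.2
Dual objective at y_4 = 1.2: reduced costs (6.4, 10.4), box minimizer x = (0.0, 0.0)
g(y_4) = b*y + (c1 - a1*y)*x1 + (c2 - a2*y)*x2 = 6*1.2 + 6.4*0.0 + 10.4*0.0 = 7.2 + 0.0 + 0.0 = 7.2


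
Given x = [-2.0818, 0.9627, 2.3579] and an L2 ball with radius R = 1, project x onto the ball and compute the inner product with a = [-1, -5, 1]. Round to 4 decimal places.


Step 1: Compute ||x|| (intermediates to 6 decimals).
||x|| = sqrt((-2.0818)^2 + 0.9627^2 + 2.3579^2) = 3.289434
Step 2: Project.
Since ||x|| > R, scale = R/||x|| = 1/3.289434 = 0.304004, proj(x) = scale * x
proj(x) = [-0.632876, 0.292665, 0.716811]
Step 3: Dot product.
a^T * proj(x) = -1*(-0.632876) - 5*0.292665 + 1*0.716811 = -0.1136


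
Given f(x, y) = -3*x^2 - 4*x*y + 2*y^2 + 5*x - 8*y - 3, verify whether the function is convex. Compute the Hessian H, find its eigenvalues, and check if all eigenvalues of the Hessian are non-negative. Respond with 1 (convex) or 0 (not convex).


The Hessian of f(x,y) = -3*x^2 - 4*x*y + 2*y^2 + 5*x - 8*y - 3 is:
H = [[-6, -4], [-4, 4]]
Trace = -6 + 4 = -2
Determinant = -6*4 - (-4)^2 = -40
Discriminant = (-2)^2 - 4*-40 = 164.0
Eigenvalues: lambda_1 = -7.4031, lambda_2 = 5.4031
The function is not convex.

0


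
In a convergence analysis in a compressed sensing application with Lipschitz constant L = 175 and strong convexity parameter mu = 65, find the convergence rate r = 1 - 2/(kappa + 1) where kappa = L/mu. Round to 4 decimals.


Step 1: Compute the condition number.
kappa = L/mu = 175/65 = 2.6923
Step 2: Compute the convergence rate.
r = 1 - 2/(kappa + 1) = 1 - 2*mu/(L + mu) = (L - mu)/(L + mu) = 110/240 = 0.4583


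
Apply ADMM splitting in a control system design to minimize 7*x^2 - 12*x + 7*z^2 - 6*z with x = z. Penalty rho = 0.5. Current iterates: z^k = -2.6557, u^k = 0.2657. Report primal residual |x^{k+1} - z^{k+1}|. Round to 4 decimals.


ADMM iteration with rho = 0.5, z^k = -2.6557, u^k = 0.2657
Step 1: x-update.
Minimize 7*x^2 - 12*x + (0.5/2)*(x + 2.6557 + 0.2657)^2
FOC: (2*7 + 0.5)*x = 12 + 0.5*(-2.6557 - 0.2657)
x^{k+1} = 0.7268
Step 2: z-update.
Minimize 7*z^2 - 6*z + (0.5/2)*(0.7268 - z + 0.2657)^2
FOC: (2*7 + 0.5)*z = 6 + 0.5*(0.7268 + 0.2657)
z^{k+1} = 0.448
Step 3: u-update.
u^{k+1} = 0.2657 + 0.7268 - 0.448 = 0.5445
Step 4: Primal residual = |0.7268 - 0.448| = 0.2788
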